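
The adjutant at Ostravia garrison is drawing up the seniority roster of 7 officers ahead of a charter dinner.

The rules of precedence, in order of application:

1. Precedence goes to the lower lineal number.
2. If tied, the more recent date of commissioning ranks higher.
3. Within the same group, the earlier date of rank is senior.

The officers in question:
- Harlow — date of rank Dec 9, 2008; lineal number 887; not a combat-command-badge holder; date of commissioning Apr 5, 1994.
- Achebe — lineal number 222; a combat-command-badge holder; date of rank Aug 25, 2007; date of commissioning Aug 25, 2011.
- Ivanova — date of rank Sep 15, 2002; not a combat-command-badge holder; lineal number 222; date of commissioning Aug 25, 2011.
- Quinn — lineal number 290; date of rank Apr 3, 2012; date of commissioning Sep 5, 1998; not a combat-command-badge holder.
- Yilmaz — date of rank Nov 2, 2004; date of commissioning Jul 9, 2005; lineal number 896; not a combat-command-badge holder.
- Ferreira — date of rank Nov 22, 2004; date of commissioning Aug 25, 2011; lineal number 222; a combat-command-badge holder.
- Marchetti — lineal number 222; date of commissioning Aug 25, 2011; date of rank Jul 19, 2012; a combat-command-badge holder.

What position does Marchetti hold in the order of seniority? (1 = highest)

By lineal number (lower first): Ivanova, Ferreira, Achebe and Marchetti (each 222); then Quinn (290); then Harlow (887); then Yilmaz (896).
Ivanova, Ferreira, Achebe and Marchetti all have date of commissioning Aug 25, 2011, so the next rule applies.
Among Ivanova, Ferreira, Achebe and Marchetti, by date of rank (earlier first): Ivanova (Sep 15, 2002) before Ferreira (Nov 22, 2004) before Achebe (Aug 25, 2007) before Marchetti (Jul 19, 2012).
Order: Ivanova, Ferreira, Achebe, Marchetti, Quinn, Harlow, Yilmaz. So position 4.

4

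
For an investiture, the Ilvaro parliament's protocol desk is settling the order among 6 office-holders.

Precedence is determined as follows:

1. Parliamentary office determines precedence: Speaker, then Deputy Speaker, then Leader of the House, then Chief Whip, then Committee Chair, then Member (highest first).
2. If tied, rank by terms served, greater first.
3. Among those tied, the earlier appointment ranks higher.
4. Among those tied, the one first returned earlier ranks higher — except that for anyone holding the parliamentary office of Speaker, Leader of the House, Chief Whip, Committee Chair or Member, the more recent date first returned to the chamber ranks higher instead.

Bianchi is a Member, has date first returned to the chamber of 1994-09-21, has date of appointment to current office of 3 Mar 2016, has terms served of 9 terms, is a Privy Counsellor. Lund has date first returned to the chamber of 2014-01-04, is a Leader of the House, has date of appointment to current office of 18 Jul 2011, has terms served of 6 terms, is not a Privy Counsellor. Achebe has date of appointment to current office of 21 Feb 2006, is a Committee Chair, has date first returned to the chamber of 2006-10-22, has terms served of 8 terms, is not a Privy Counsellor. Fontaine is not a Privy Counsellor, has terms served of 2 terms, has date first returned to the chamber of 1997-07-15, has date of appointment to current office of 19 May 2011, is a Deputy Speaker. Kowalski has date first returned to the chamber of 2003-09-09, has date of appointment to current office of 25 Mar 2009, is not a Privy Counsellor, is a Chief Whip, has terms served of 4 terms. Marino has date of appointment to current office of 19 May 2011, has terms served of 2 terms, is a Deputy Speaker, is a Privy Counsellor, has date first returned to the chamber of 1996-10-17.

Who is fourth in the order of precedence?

Kowalski

By parliamentary office: Marino and Fontaine (Deputy Speaker); then Lund (Leader of the House); then Kowalski (Chief Whip); then Achebe (Committee Chair); then Bianchi (Member).
Marino and Fontaine both have terms served 2 terms, so the next rule applies.
Marino and Fontaine both have date of appointment to current office 19 May 2011, so the next rule applies.
Among Marino and Fontaine, by date first returned to the chamber (earlier first): Marino (1996-10-17) before Fontaine (1997-07-15).
Order: Marino, Fontaine, Lund, Kowalski, Achebe, Bianchi.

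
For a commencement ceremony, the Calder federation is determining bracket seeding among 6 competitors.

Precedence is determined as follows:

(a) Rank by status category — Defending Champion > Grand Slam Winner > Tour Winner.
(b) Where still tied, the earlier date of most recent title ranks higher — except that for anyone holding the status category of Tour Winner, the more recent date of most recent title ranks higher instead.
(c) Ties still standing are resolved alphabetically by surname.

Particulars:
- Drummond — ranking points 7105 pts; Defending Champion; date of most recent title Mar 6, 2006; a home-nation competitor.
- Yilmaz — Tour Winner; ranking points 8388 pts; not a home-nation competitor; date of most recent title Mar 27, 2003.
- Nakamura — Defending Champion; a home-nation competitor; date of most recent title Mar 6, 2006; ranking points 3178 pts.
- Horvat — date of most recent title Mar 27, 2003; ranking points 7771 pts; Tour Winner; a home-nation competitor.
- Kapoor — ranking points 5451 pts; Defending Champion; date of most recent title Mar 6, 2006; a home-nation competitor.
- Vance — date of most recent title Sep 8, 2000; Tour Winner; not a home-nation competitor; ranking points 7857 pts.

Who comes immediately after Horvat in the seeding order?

Yilmaz

By status category: Drummond, Kapoor and Nakamura (Defending Champion); then Horvat, Yilmaz and Vance (Tour Winner).
Drummond, Kapoor and Nakamura all have date of most recent title Mar 6, 2006, so the next rule applies.
Among Drummond, Kapoor and Nakamura, alphabetically by surname: Drummond before Kapoor before Nakamura.
Among Horvat, Yilmaz and Vance, by date of most recent title (later first) (reversed rule for this group): Horvat and Yilmaz (Mar 27, 2003) before Vance (Sep 8, 2000).
Among Horvat and Yilmaz, alphabetically by surname: Horvat before Yilmaz.
Order: Drummond, Kapoor, Nakamura, Horvat, Yilmaz, Vance.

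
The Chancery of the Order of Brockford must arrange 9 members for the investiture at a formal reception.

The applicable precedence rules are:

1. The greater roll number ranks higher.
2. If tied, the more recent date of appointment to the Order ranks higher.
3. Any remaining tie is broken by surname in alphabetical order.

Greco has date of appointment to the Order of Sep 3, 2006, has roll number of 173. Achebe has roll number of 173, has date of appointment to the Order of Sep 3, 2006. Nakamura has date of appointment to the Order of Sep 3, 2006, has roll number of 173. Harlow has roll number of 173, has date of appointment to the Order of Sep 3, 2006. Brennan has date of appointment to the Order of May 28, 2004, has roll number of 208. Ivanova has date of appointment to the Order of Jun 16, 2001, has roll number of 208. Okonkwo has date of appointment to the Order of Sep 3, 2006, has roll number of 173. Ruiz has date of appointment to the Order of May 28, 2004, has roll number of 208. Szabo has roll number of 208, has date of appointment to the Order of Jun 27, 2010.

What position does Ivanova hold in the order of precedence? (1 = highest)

4

By roll number (higher first): Szabo, Brennan, Ruiz and Ivanova (each 208); then Achebe, Greco, Harlow, Nakamura and Okonkwo (each 173).
Among Szabo, Brennan, Ruiz and Ivanova, by date of appointment to the Order (later first): Szabo (Jun 27, 2010) before Brennan and Ruiz (May 28, 2004) before Ivanova (Jun 16, 2001).
Among Brennan and Ruiz, alphabetically by surname: Brennan before Ruiz.
Achebe, Greco, Harlow, Nakamura and Okonkwo all have date of appointment to the Order Sep 3, 2006, so the next rule applies.
Among Achebe, Greco, Harlow, Nakamura and Okonkwo, alphabetically by surname: Achebe before Greco before Harlow before Nakamura before Okonkwo.
Order: Szabo, Brennan, Ruiz, Ivanova, Achebe, Greco, Harlow, Nakamura, Okonkwo. So position 4.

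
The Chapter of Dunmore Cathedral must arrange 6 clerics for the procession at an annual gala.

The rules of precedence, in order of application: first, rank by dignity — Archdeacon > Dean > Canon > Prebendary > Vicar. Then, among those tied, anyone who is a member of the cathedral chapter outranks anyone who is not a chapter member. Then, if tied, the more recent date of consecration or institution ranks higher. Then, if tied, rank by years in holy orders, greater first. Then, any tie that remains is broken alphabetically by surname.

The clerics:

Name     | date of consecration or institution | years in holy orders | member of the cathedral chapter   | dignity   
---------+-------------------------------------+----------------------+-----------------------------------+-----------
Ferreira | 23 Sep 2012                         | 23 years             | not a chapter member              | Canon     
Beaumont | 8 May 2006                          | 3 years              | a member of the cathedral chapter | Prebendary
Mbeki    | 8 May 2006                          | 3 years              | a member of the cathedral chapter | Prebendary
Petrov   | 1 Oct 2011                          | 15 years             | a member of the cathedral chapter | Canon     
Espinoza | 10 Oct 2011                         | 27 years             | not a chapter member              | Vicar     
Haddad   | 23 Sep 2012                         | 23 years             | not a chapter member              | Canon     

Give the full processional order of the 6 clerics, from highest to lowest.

Petrov, Ferreira, Haddad, Beaumont, Mbeki, Espinoza

By dignity: Petrov, Ferreira and Haddad (Canon); then Beaumont and Mbeki (Prebendary); then Espinoza (Vicar).
Among Petrov, Ferreira and Haddad, a member of the cathedral chapter before not a chapter member: Petrov (a member of the cathedral chapter) before Ferreira and Haddad (not a chapter member).
Ferreira and Haddad both have date of consecration or institution 23 Sep 2012, so the next rule applies.
Ferreira and Haddad both have years in holy orders 23 years, so the next rule applies.
Among Ferreira and Haddad, alphabetically by surname: Ferreira before Haddad.
Beaumont and Mbeki are each a member of the cathedral chapter, so the next rule applies.
Beaumont and Mbeki both have date of consecration or institution 8 May 2006, so the next rule applies.
Beaumont and Mbeki both have years in holy orders 3 years, so the next rule applies.
Among Beaumont and Mbeki, alphabetically by surname: Beaumont before Mbeki.
Full order: Petrov, Ferreira, Haddad, Beaumont, Mbeki, Espinoza.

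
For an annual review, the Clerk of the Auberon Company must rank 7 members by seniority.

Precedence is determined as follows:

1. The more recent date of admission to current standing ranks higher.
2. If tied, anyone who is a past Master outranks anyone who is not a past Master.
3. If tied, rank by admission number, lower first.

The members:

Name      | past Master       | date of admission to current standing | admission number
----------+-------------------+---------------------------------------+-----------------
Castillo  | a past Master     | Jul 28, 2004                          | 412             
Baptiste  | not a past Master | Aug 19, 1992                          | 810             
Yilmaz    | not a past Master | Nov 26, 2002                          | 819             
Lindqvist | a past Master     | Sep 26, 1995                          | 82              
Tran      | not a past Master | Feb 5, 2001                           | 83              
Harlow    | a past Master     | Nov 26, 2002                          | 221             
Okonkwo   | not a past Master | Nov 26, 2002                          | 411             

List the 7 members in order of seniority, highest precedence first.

Castillo, Harlow, Okonkwo, Yilmaz, Tran, Lindqvist, Baptiste

By date of admission to current standing (later first): Castillo (Jul 28, 2004); then Harlow, Okonkwo and Yilmaz (each Nov 26, 2002); then Tran (Feb 5, 2001); then Lindqvist (Sep 26, 1995); then Baptiste (Aug 19, 1992).
Among Harlow, Okonkwo and Yilmaz, a past Master before not a past Master: Harlow (a past Master) before Okonkwo and Yilmaz (not a past Master).
Among Okonkwo and Yilmaz, by admission number (lower first): Okonkwo (411) before Yilmaz (819).
Full order: Castillo, Harlow, Okonkwo, Yilmaz, Tran, Lindqvist, Baptiste.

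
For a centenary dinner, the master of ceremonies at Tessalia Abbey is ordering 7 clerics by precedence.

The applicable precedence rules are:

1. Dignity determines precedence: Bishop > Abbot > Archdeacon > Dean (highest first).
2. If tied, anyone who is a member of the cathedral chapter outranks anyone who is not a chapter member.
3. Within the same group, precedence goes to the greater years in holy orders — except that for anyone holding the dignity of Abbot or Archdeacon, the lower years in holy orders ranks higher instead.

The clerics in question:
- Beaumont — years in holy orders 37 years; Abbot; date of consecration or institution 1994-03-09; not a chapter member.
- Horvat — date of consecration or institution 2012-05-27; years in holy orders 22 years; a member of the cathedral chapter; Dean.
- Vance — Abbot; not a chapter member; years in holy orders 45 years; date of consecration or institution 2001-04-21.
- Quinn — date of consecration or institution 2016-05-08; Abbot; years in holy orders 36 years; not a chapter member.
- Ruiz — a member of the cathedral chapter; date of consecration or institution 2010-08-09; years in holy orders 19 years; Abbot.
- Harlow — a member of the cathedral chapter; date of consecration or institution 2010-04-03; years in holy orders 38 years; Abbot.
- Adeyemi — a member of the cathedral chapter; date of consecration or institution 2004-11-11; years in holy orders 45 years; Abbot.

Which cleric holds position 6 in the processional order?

By dignity: Ruiz, Harlow, Adeyemi, Quinn, Beaumont and Vance (Abbot); then Horvat (Dean).
Among Ruiz, Harlow, Adeyemi, Quinn, Beaumont and Vance, a member of the cathedral chapter before not a chapter member: Ruiz, Harlow and Adeyemi (a member of the cathedral chapter) before Quinn, Beaumont and Vance (not a chapter member).
Among Ruiz, Harlow and Adeyemi, by years in holy orders (lower first) (reversed rule for this group): Ruiz (19 years) before Harlow (38 years) before Adeyemi (45 years).
Among Quinn, Beaumont and Vance, by years in holy orders (lower first) (reversed rule for this group): Quinn (36 years) before Beaumont (37 years) before Vance (45 years).
Order: Ruiz, Harlow, Adeyemi, Quinn, Beaumont, Vance, Horvat.

Vance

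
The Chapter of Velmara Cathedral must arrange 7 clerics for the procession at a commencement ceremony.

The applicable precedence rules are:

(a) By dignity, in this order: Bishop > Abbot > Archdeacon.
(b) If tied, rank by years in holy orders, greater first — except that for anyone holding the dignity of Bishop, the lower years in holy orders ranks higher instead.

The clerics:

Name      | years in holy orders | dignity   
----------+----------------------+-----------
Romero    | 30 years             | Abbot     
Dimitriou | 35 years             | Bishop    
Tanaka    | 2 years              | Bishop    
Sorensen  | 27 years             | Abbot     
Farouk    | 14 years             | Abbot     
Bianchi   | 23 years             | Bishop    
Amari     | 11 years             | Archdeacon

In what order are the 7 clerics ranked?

Tanaka, Bianchi, Dimitriou, Romero, Sorensen, Farouk, Amari

By dignity: Tanaka, Bianchi and Dimitriou (Bishop); then Romero, Sorensen and Farouk (Abbot); then Amari (Archdeacon).
Among Tanaka, Bianchi and Dimitriou, by years in holy orders (lower first) (reversed rule for this group): Tanaka (2 years) before Bianchi (23 years) before Dimitriou (35 years).
Among Romero, Sorensen and Farouk, by years in holy orders (higher first): Romero (30 years) before Sorensen (27 years) before Farouk (14 years).
Full order: Tanaka, Bianchi, Dimitriou, Romero, Sorensen, Farouk, Amari.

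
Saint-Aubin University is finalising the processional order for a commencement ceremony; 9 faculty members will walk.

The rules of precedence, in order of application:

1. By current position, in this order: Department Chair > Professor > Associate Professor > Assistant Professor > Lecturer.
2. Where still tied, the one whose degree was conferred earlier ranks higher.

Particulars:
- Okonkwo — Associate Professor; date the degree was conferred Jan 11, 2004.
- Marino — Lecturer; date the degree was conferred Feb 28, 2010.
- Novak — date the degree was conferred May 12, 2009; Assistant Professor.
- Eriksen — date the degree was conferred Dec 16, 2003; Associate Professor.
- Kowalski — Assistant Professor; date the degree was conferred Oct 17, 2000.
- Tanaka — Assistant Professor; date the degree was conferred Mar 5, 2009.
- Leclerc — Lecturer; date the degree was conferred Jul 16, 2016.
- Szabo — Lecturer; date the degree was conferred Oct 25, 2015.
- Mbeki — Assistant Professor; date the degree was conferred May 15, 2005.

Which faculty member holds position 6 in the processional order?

By current position: Eriksen and Okonkwo (Associate Professor); then Kowalski, Mbeki, Tanaka and Novak (Assistant Professor); then Marino, Szabo and Leclerc (Lecturer).
Among Eriksen and Okonkwo, by date the degree was conferred (earlier first): Eriksen (Dec 16, 2003) before Okonkwo (Jan 11, 2004).
Among Kowalski, Mbeki, Tanaka and Novak, by date the degree was conferred (earlier first): Kowalski (Oct 17, 2000) before Mbeki (May 15, 2005) before Tanaka (Mar 5, 2009) before Novak (May 12, 2009).
Among Marino, Szabo and Leclerc, by date the degree was conferred (earlier first): Marino (Feb 28, 2010) before Szabo (Oct 25, 2015) before Leclerc (Jul 16, 2016).
Order: Eriksen, Okonkwo, Kowalski, Mbeki, Tanaka, Novak, Marino, Szabo, Leclerc.

Novak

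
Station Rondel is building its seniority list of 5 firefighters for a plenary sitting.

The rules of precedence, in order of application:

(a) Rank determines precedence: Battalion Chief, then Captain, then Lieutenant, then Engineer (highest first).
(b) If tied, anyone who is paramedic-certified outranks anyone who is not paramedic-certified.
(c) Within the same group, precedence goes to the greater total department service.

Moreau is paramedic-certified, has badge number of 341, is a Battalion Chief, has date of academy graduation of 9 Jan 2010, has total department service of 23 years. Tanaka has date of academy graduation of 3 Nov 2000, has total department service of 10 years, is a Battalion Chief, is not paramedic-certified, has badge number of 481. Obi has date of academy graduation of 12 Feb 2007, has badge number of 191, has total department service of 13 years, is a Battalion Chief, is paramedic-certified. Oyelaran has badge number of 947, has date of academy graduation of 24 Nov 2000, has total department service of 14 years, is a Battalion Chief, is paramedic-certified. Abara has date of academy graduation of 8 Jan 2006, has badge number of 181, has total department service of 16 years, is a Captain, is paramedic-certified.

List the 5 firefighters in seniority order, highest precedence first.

By rank: Moreau, Oyelaran, Obi and Tanaka (Battalion Chief); then Abara (Captain).
Among Moreau, Oyelaran, Obi and Tanaka, paramedic-certified before not paramedic-certified: Moreau, Oyelaran and Obi (paramedic-certified) before Tanaka (not paramedic-certified).
Among Moreau, Oyelaran and Obi, by total department service (higher first): Moreau (23 years) before Oyelaran (14 years) before Obi (13 years).
Full order: Moreau, Oyelaran, Obi, Tanaka, Abara.

Moreau, Oyelaran, Obi, Tanaka, Abara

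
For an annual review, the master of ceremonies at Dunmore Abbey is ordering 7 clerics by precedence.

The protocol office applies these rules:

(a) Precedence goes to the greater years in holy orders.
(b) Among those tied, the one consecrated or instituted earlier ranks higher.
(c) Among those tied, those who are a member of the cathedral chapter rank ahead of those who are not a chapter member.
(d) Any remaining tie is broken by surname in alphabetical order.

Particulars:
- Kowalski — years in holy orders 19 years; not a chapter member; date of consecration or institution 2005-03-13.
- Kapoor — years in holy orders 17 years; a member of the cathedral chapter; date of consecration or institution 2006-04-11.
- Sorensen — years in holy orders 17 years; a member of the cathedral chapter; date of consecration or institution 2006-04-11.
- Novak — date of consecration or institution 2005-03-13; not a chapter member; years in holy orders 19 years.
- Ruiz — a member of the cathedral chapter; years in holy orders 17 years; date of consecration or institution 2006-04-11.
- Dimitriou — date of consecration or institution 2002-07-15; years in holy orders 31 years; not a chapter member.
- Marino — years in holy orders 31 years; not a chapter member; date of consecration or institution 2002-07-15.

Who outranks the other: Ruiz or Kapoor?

By years in holy orders (higher first): Dimitriou and Marino (both 31 years); then Kowalski and Novak (both 19 years); then Kapoor, Ruiz and Sorensen (each 17 years).
Dimitriou and Marino both have date of consecration or institution 2002-07-15, so the next rule applies.
Dimitriou and Marino are each not a chapter member, so the next rule applies.
Among Dimitriou and Marino, alphabetically by surname: Dimitriou before Marino.
Kowalski and Novak both have date of consecration or institution 2005-03-13, so the next rule applies.
Kowalski and Novak are each not a chapter member, so the next rule applies.
Among Kowalski and Novak, alphabetically by surname: Kowalski before Novak.
Kapoor, Ruiz and Sorensen all have date of consecration or institution 2006-04-11, so the next rule applies.
Kapoor, Ruiz and Sorensen are each a member of the cathedral chapter, so the next rule applies.
Among Kapoor, Ruiz and Sorensen, alphabetically by surname: Kapoor before Ruiz before Sorensen.
So Kapoor takes precedence.

Kapoor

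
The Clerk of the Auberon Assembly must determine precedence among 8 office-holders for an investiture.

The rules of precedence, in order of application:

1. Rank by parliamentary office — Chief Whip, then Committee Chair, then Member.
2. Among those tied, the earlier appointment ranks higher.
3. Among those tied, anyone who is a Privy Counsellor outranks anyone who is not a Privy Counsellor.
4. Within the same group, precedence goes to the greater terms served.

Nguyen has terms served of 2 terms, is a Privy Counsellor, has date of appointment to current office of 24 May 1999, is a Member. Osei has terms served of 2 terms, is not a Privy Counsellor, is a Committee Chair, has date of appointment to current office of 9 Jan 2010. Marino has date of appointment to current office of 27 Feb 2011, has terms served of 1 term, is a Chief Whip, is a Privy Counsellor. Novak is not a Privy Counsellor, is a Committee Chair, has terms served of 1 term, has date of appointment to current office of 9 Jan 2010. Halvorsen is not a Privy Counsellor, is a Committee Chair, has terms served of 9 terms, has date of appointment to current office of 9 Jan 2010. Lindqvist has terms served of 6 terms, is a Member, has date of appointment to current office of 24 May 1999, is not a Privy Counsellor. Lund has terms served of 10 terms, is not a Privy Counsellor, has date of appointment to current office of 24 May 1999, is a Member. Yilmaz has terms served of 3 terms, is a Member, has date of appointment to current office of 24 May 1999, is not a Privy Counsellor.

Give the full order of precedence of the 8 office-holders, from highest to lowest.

Marino, Halvorsen, Osei, Novak, Nguyen, Lund, Lindqvist, Yilmaz

By parliamentary office: Marino (Chief Whip); then Halvorsen, Osei and Novak (Committee Chair); then Nguyen, Lund, Lindqvist and Yilmaz (Member).
Halvorsen, Osei and Novak all have date of appointment to current office 9 Jan 2010, so the next rule applies.
Halvorsen, Osei and Novak are each not a Privy Counsellor, so the next rule applies.
Among Halvorsen, Osei and Novak, by terms served (higher first): Halvorsen (9 terms) before Osei (2 terms) before Novak (1 term).
Nguyen, Lund, Lindqvist and Yilmaz all have date of appointment to current office 24 May 1999, so the next rule applies.
Among Nguyen, Lund, Lindqvist and Yilmaz, a Privy Counsellor before not a Privy Counsellor: Nguyen (a Privy Counsellor) before Lund, Lindqvist and Yilmaz (not a Privy Counsellor).
Among Lund, Lindqvist and Yilmaz, by terms served (higher first): Lund (10 terms) before Lindqvist (6 terms) before Yilmaz (3 terms).
Full order: Marino, Halvorsen, Osei, Novak, Nguyen, Lund, Lindqvist, Yilmaz.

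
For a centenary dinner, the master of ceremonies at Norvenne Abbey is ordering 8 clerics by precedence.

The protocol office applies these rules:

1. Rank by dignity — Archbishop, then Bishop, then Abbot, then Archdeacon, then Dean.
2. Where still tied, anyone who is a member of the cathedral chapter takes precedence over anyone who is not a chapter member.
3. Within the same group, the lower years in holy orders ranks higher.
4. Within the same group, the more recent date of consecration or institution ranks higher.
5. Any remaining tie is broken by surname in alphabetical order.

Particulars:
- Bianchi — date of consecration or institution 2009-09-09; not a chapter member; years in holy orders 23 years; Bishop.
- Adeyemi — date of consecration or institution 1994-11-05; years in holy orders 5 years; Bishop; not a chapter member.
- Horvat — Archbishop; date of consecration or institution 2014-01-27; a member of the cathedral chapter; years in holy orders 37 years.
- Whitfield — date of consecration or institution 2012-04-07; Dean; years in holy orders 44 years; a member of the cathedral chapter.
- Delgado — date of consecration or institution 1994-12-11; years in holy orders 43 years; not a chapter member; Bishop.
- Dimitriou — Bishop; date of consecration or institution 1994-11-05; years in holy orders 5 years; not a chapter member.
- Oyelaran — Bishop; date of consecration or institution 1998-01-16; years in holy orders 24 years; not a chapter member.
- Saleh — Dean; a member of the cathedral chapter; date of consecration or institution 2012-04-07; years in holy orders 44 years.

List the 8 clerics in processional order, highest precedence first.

By dignity: Horvat (Archbishop); then Adeyemi, Dimitriou, Bianchi, Oyelaran and Delgado (Bishop); then Saleh and Whitfield (Dean).
Adeyemi, Dimitriou, Bianchi, Oyelaran and Delgado are each not a chapter member, so the next rule applies.
Among Adeyemi, Dimitriou, Bianchi, Oyelaran and Delgado, by years in holy orders (lower first): Adeyemi and Dimitriou (5 years) before Bianchi (23 years) before Oyelaran (24 years) before Delgado (43 years).
Adeyemi and Dimitriou both have date of consecration or institution 1994-11-05, so the next rule applies.
Among Adeyemi and Dimitriou, alphabetically by surname: Adeyemi before Dimitriou.
Saleh and Whitfield are each a member of the cathedral chapter, so the next rule applies.
Saleh and Whitfield both have years in holy orders 44 years, so the next rule applies.
Saleh and Whitfield both have date of consecration or institution 2012-04-07, so the next rule applies.
Among Saleh and Whitfield, alphabetically by surname: Saleh before Whitfield.
Full order: Horvat, Adeyemi, Dimitriou, Bianchi, Oyelaran, Delgado, Saleh, Whitfield.

Horvat, Adeyemi, Dimitriou, Bianchi, Oyelaran, Delgado, Saleh, Whitfield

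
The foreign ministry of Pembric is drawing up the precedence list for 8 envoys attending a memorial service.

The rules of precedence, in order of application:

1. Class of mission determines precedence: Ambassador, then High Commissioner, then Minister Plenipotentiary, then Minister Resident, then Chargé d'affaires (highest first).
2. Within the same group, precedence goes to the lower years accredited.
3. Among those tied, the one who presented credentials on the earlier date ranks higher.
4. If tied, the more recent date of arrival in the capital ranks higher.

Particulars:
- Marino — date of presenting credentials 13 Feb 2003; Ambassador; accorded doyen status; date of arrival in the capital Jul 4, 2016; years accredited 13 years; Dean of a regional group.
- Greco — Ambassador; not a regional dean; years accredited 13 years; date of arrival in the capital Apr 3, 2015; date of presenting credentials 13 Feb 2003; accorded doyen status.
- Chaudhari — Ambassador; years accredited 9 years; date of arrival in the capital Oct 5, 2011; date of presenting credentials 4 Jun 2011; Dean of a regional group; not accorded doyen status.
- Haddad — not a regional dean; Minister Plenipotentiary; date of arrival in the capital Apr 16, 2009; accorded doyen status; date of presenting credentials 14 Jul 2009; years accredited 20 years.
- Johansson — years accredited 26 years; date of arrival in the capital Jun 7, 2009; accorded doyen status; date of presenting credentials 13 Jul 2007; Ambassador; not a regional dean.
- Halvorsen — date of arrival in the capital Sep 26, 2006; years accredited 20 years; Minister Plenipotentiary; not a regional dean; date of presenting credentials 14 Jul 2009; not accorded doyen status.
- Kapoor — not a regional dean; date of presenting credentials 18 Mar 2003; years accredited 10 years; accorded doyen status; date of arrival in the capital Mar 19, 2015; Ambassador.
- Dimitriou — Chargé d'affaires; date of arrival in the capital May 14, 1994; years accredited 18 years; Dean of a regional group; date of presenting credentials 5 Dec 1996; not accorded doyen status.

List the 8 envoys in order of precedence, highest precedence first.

Chaudhari, Kapoor, Marino, Greco, Johansson, Haddad, Halvorsen, Dimitriou

By class of mission: Chaudhari, Kapoor, Marino, Greco and Johansson (Ambassador); then Haddad and Halvorsen (Minister Plenipotentiary); then Dimitriou (Chargé d'affaires).
Among Chaudhari, Kapoor, Marino, Greco and Johansson, by years accredited (lower first): Chaudhari (9 years) before Kapoor (10 years) before Marino and Greco (13 years) before Johansson (26 years).
Marino and Greco both have date of presenting credentials 13 Feb 2003, so the next rule applies.
Among Marino and Greco, by date of arrival in the capital (later first): Marino (Jul 4, 2016) before Greco (Apr 3, 2015).
Haddad and Halvorsen both have years accredited 20 years, so the next rule applies.
Haddad and Halvorsen both have date of presenting credentials 14 Jul 2009, so the next rule applies.
Among Haddad and Halvorsen, by date of arrival in the capital (later first): Haddad (Apr 16, 2009) before Halvorsen (Sep 26, 2006).
Full order: Chaudhari, Kapoor, Marino, Greco, Johansson, Haddad, Halvorsen, Dimitriou.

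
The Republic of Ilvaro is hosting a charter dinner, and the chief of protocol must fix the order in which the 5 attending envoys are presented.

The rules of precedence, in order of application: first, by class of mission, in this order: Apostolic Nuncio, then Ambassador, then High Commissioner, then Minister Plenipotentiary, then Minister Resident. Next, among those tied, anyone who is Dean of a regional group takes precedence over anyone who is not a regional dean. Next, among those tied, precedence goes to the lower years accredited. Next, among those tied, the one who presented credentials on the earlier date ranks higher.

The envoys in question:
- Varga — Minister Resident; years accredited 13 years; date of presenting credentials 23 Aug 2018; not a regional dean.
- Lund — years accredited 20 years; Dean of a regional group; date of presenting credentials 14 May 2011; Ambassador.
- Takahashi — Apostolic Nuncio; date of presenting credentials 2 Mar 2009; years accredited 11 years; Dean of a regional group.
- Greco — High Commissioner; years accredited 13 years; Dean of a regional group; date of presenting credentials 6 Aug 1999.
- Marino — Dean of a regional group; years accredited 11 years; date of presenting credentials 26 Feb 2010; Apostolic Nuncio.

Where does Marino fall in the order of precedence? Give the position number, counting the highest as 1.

By class of mission: Takahashi and Marino (Apostolic Nuncio); then Lund (Ambassador); then Greco (High Commissioner); then Varga (Minister Resident).
Takahashi and Marino are each Dean of a regional group, so the next rule applies.
Takahashi and Marino both have years accredited 11 years, so the next rule applies.
Among Takahashi and Marino, by date of presenting credentials (earlier first): Takahashi (2 Mar 2009) before Marino (26 Feb 2010).
Order: Takahashi, Marino, Lund, Greco, Varga. So position 2.

2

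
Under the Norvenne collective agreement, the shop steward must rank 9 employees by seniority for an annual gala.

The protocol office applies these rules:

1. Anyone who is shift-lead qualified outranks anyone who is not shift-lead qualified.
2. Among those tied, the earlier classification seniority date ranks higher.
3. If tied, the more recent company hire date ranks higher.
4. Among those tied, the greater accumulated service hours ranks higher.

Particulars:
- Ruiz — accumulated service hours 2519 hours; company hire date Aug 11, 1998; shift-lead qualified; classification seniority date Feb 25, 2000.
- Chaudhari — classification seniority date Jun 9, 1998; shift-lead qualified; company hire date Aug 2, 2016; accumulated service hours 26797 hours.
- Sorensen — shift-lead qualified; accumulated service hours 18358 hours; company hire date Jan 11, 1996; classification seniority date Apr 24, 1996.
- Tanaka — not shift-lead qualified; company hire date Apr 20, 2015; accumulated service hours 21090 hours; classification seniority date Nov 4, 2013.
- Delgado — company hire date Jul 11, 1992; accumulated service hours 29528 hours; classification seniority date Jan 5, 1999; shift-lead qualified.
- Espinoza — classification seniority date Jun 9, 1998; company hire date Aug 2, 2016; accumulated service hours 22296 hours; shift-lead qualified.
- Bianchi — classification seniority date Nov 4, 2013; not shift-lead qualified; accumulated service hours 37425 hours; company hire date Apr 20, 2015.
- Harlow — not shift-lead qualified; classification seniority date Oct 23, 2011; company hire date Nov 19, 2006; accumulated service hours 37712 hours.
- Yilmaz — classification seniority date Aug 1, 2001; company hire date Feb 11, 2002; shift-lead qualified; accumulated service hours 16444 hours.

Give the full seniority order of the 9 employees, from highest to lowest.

Sorensen, Chaudhari, Espinoza, Delgado, Ruiz, Yilmaz, Harlow, Bianchi, Tanaka

By the first rule: Sorensen, Chaudhari, Espinoza, Delgado, Ruiz and Yilmaz (each shift-lead qualified); then Harlow, Bianchi and Tanaka (each not shift-lead qualified).
Among Sorensen, Chaudhari, Espinoza, Delgado, Ruiz and Yilmaz, by classification seniority date (earlier first): Sorensen (Apr 24, 1996) before Chaudhari and Espinoza (Jun 9, 1998) before Delgado (Jan 5, 1999) before Ruiz (Feb 25, 2000) before Yilmaz (Aug 1, 2001).
Chaudhari and Espinoza both have company hire date Aug 2, 2016, so the next rule applies.
Among Chaudhari and Espinoza, by accumulated service hours (higher first): Chaudhari (26797 hours) before Espinoza (22296 hours).
Among Harlow, Bianchi and Tanaka, by classification seniority date (earlier first): Harlow (Oct 23, 2011) before Bianchi and Tanaka (Nov 4, 2013).
Bianchi and Tanaka both have company hire date Apr 20, 2015, so the next rule applies.
Among Bianchi and Tanaka, by accumulated service hours (higher first): Bianchi (37425 hours) before Tanaka (21090 hours).
Full order: Sorensen, Chaudhari, Espinoza, Delgado, Ruiz, Yilmaz, Harlow, Bianchi, Tanaka.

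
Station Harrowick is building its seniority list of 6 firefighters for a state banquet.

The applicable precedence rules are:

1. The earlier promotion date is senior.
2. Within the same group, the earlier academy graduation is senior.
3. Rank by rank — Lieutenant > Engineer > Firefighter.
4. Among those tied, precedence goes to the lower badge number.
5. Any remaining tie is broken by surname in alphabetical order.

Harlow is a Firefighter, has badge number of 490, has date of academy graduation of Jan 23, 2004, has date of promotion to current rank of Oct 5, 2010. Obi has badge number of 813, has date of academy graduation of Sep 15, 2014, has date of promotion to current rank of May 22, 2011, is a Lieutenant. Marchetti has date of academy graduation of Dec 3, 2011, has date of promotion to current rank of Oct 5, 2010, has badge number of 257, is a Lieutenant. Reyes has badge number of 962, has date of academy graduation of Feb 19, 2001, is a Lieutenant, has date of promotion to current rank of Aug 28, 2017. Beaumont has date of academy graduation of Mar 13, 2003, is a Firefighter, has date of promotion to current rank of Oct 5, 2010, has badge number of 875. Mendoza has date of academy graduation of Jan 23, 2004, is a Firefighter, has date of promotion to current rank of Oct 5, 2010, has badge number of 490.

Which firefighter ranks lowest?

By date of promotion to current rank (earlier first): Beaumont, Harlow, Mendoza and Marchetti (each Oct 5, 2010); then Obi (May 22, 2011); then Reyes (Aug 28, 2017).
Among Beaumont, Harlow, Mendoza and Marchetti, by date of academy graduation (earlier first): Beaumont (Mar 13, 2003) before Harlow and Mendoza (Jan 23, 2004) before Marchetti (Dec 3, 2011).
Harlow and Mendoza are each Firefighter, so the next rule applies.
Harlow and Mendoza both have badge number 490, so the next rule applies.
Among Harlow and Mendoza, alphabetically by surname: Harlow before Mendoza.
Order: Beaumont, Harlow, Mendoza, Marchetti, Obi, Reyes.

Reyes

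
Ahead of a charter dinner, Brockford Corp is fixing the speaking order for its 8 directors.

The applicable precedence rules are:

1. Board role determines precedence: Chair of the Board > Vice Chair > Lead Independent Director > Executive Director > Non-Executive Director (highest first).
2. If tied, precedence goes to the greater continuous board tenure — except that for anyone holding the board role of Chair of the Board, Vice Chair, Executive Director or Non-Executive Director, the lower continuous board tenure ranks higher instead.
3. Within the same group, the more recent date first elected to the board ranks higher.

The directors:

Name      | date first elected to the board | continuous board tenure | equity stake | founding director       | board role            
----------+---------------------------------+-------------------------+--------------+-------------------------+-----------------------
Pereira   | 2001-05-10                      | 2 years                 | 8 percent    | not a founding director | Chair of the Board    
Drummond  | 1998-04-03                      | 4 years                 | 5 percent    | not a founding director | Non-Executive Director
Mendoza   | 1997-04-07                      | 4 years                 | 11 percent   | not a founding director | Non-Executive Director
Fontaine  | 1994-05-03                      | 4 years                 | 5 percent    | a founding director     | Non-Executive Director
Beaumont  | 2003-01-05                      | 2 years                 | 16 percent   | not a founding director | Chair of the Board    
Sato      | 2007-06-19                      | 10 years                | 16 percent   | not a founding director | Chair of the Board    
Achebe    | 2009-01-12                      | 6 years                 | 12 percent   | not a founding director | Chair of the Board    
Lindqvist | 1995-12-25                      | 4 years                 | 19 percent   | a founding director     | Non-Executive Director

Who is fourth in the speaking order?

Sato

By board role: Beaumont, Pereira, Achebe and Sato (Chair of the Board); then Drummond, Mendoza, Lindqvist and Fontaine (Non-Executive Director).
Among Beaumont, Pereira, Achebe and Sato, by continuous board tenure (lower first) (reversed rule for this group): Beaumont and Pereira (2 years) before Achebe (6 years) before Sato (10 years).
Among Beaumont and Pereira, by date first elected to the board (later first): Beaumont (2003-01-05) before Pereira (2001-05-10).
Drummond, Mendoza, Lindqvist and Fontaine all have continuous board tenure 4 years, so the next rule applies.
Among Drummond, Mendoza, Lindqvist and Fontaine, by date first elected to the board (later first): Drummond (1998-04-03) before Mendoza (1997-04-07) before Lindqvist (1995-12-25) before Fontaine (1994-05-03).
Order: Beaumont, Pereira, Achebe, Sato, Drummond, Mendoza, Lindqvist, Fontaine.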